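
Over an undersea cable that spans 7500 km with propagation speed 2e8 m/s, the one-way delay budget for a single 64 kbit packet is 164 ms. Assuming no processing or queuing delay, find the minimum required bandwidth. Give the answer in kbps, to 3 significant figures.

Propagation delay = 7500000 / 200000000 = 37.5 ms.
Transmission budget = 164 − 37.5 = 126.5 ms.
R ≥ L / t_tx = 64000 bits / 0.1265 s = 506 kbps.

506 kbps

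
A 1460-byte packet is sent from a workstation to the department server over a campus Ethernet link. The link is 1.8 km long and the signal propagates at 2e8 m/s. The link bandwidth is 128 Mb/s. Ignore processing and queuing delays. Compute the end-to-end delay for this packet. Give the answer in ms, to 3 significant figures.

0.100 ms

L = 1460 × 8 = 11680 bits.
Transmission delay = L/R = 11680 / 128000000 = 0.09125 ms.
Propagation delay = d/s = 1800 m / 200000000 m/s = 0.009 ms.
Total = 0.100 ms.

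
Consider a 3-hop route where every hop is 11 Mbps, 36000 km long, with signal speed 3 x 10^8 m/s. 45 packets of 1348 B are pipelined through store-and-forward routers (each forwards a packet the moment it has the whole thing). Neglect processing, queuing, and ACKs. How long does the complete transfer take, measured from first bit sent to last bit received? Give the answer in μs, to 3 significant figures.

Per-hop transmission t_tx = L/R = 10784/11000000 = 980.364 μs.
Per-hop propagation t_prop = 36000000/300000000 = 120000 μs.
Pipeline fill: first packet needs 3·t_tx to clear all hops; remaining 44 packets each add one t_tx.
Total = (3+45-1)·t_tx + 3·t_prop = 47·980.364 + 3·120000 = 406000 μs.

406000 μs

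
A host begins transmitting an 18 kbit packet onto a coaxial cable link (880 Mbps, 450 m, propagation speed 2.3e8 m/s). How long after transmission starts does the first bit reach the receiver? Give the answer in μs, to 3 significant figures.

1.96 μs

First bit experiences only propagation delay: d/s = 450/2.3e+08 = 1.96 μs.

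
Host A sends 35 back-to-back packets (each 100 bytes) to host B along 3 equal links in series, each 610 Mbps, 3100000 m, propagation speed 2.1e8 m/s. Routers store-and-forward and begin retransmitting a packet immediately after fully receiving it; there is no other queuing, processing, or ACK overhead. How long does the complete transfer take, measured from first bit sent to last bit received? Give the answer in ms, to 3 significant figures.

44.3 ms

Per-hop transmission t_tx = L/R = 800/610000000 = 0.00131148 ms.
Per-hop propagation t_prop = 3100000/210000000 = 14.7619 ms.
Pipeline fill: first packet needs 3·t_tx to clear all hops; remaining 34 packets each add one t_tx.
Total = (3+35-1)·t_tx + 3·t_prop = 37·0.00131148 + 3·14.7619 = 44.3 ms.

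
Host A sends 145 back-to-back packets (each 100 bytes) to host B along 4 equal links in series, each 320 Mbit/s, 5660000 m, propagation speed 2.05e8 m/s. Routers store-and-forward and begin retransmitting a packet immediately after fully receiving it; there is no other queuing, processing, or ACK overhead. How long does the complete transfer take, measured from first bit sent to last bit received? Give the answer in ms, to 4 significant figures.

Per-hop transmission t_tx = L/R = 800/320000000 = 0.0025 ms.
Per-hop propagation t_prop = 5660000/2.05e+08 = 27.6098 ms.
Pipeline fill: first packet needs 4·t_tx to clear all hops; remaining 144 packets each add one t_tx.
Total = (4+145-1)·t_tx + 4·t_prop = 148·0.0025 + 4·27.6098 = 110.8 ms.

110.8 ms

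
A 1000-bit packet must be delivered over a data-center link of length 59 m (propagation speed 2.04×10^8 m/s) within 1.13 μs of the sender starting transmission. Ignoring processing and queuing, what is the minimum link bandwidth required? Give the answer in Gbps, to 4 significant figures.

1.189 Gbps

Propagation delay = 59 / 204000000 = 0.289216 μs.
Transmission budget = 1.13 − 0.289216 = 0.840784 μs.
R ≥ L / t_tx = 1000 bits / 8.40784e-07 s = 1.189 Gbps.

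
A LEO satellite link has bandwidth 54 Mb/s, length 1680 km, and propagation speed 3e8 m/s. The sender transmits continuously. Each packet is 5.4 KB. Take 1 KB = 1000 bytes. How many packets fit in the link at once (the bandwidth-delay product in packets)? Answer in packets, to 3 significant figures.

Propagation delay = 1680000 / 300000000 = 0.0056 s.
BDP = R × t_prop = 54000000 × 0.0056 = 302400 bits.
In packets of 43200 bits: 7.00 packets.

7.00 packets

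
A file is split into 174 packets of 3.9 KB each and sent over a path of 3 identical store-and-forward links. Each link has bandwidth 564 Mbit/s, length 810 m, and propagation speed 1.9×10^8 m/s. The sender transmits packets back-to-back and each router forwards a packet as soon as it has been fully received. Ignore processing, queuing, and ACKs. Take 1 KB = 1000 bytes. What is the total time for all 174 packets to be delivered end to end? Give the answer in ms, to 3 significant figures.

9.75 ms

Per-hop transmission t_tx = L/R = 31200/564000000 = 0.0553191 ms.
Per-hop propagation t_prop = 810/190000000 = 0.00426316 ms.
Pipeline fill: first packet needs 3·t_tx to clear all hops; remaining 173 packets each add one t_tx.
Total = (3+174-1)·t_tx + 3·t_prop = 176·0.0553191 + 3·0.00426316 = 9.75 ms.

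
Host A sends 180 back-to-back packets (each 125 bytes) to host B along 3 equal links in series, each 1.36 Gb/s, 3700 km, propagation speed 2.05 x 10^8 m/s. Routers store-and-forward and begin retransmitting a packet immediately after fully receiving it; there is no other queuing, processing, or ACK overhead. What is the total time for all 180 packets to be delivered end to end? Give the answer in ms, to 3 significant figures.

54.3 ms

Per-hop transmission t_tx = L/R = 1000/1360000000 = 0.000735294 ms.
Per-hop propagation t_prop = 3700000/2.05e+08 = 18.0488 ms.
Pipeline fill: first packet needs 3·t_tx to clear all hops; remaining 179 packets each add one t_tx.
Total = (3+180-1)·t_tx + 3·t_prop = 182·0.000735294 + 3·18.0488 = 54.3 ms.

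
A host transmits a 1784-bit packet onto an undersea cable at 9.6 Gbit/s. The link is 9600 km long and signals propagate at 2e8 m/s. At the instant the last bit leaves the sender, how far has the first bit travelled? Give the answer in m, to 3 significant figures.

37.2 m

t_tx = L/R = 1784/9600000000 = 1.85833e-07 s.
Distance = s × t_tx = 200000000 × 1.85833e-07 = 37.2 m.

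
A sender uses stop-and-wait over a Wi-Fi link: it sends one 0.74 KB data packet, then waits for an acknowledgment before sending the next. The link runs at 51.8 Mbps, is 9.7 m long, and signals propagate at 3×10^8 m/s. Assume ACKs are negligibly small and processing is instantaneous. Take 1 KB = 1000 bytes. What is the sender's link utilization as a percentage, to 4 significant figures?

99.94 %

t_tx = L/R = 5920/51800000 = 0.000114286 s.
t_prop = 9.7/300000000 = 3.23333e-08 s; RTT = 6.46667e-08 s.
Cycle = t_tx + RTT = 0.00011435 s.
Utilization = t_tx / cycle = 0.000114286/0.00011435 = 99.94 %.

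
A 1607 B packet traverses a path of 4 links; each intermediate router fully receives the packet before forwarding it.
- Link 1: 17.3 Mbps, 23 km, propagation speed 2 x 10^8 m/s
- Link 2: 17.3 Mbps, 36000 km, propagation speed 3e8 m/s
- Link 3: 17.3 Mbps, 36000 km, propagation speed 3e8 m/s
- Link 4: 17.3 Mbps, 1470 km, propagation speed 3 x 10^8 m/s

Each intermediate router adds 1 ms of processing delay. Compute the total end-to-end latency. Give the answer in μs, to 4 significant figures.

L = 1607 × 8 = 12856 bits.
Transmission delay per hop = L/R = 12856/17300000 = 743.121 μs; 4 hops → 2972.49 μs.
Propagation delays (d/s per hop): 115, 120000, 120000, 4900 μs; sum = 245015 μs.
Processing at 3 router(s): 3 × 1 ms = 3000 μs.
End-to-end = 251000 μs.

251000 μs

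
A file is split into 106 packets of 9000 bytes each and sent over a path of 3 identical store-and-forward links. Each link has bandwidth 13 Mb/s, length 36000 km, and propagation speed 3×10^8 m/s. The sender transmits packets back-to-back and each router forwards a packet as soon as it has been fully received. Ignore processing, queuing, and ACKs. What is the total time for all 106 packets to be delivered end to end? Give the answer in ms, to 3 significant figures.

Per-hop transmission t_tx = L/R = 72000/13000000 = 5.53846 ms.
Per-hop propagation t_prop = 36000000/300000000 = 120 ms.
Pipeline fill: first packet needs 3·t_tx to clear all hops; remaining 105 packets each add one t_tx.
Total = (3+106-1)·t_tx + 3·t_prop = 108·5.53846 + 3·120 = 958 ms.

958 ms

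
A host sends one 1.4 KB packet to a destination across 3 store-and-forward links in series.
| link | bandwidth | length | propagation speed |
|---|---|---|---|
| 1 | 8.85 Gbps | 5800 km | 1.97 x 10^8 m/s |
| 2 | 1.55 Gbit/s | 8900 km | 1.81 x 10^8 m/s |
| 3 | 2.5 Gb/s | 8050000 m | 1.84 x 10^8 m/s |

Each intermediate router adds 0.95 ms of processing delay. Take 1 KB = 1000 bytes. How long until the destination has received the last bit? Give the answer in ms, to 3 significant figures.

124 ms

L = 11200 bits.
Transmission delays (L/R per hop): 0.00126554, 0.00722581, 0.00448 ms; sum = 0.0129713 ms.
Propagation delays (d/s per hop): 29.4416, 49.1713, 43.75 ms; sum = 122.363 ms.
Processing at 2 router(s): 2 × 0.95 ms = 1.9 ms.
End-to-end = 124 ms.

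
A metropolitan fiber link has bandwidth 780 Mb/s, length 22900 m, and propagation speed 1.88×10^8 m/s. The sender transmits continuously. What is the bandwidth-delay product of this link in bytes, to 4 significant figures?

11880 bytes

Propagation delay = 22900 / 188000000 = 0.000121809 s.
BDP = R × t_prop = 780000000 × 0.000121809 = 95010.6 bits.
In bytes: 95010.6/8 = 11880 bytes.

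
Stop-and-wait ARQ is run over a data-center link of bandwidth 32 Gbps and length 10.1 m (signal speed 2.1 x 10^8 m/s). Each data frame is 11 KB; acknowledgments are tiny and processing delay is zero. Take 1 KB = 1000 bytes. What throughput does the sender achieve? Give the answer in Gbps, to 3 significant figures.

30.9 Gbps

t_tx = L/R = 88000/32000000000 = 2.75e-06 s.
t_prop = 10.1/210000000 = 4.80952e-08 s; RTT = 9.61905e-08 s.
Cycle = t_tx + RTT = 2.84619e-06 s.
Throughput = L / cycle = 88000 / 2.84619e-06 = 30.9 Gbps.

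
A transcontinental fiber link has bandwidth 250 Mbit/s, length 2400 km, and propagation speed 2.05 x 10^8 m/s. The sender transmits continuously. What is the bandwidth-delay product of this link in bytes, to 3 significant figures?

Propagation delay = 2400000 / 2.05e+08 = 0.0117073 s.
BDP = R × t_prop = 250000000 × 0.0117073 = 2926830 bits.
In bytes: 2926830/8 = 366000 bytes.

366000 bytes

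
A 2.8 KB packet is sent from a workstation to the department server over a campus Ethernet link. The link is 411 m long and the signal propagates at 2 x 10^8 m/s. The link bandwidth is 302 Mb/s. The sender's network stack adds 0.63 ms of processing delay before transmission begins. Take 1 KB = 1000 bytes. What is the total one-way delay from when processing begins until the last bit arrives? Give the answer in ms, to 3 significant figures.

L = 22400 bits.
Transmission delay = L/R = 22400 / 302000000 = 0.0741722 ms.
Propagation delay = d/s = 411 m / 200000000 m/s = 0.002055 ms.
Plus processing delay 0.63 ms = 0.63 ms.
Total = 0.706 ms.

0.706 ms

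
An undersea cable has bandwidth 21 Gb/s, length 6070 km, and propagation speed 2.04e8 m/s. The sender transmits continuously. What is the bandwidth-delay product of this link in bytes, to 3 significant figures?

78100000 bytes

Propagation delay = 6070000 / 204000000 = 0.0297549 s.
BDP = R × t_prop = 21000000000 × 0.0297549 = 624853000 bits.
In bytes: 624853000/8 = 78100000 bytes.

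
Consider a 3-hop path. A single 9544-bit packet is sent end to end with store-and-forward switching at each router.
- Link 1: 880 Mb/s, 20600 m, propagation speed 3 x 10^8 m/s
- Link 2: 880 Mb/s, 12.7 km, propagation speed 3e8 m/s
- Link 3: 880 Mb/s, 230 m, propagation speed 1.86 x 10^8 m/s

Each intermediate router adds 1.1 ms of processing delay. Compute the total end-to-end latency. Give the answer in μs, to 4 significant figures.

Transmission delay per hop = L/R = 9544/880000000 = 10.8455 μs; 3 hops → 32.5364 μs.
Propagation delays (d/s per hop): 68.6667, 42.3333, 1.23656 μs; sum = 112.237 μs.
Processing at 2 router(s): 2 × 1.1 ms = 2200 μs.
End-to-end = 2345 μs.

2345 μs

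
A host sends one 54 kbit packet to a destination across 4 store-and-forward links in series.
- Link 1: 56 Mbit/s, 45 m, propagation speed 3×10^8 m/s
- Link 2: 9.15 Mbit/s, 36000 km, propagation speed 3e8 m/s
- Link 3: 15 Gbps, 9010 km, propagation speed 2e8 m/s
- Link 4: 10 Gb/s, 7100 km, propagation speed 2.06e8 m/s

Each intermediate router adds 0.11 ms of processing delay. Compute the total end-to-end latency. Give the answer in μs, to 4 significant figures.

206700 μs

L = 54000 bits.
Transmission delays (L/R per hop): 964.286, 5901.64, 3.6, 5.4 μs; sum = 6874.93 μs.
Propagation delays (d/s per hop): 0.15, 120000, 45050, 34466 μs; sum = 199516 μs.
Processing at 3 router(s): 3 × 0.11 ms = 330 μs.
End-to-end = 206700 μs.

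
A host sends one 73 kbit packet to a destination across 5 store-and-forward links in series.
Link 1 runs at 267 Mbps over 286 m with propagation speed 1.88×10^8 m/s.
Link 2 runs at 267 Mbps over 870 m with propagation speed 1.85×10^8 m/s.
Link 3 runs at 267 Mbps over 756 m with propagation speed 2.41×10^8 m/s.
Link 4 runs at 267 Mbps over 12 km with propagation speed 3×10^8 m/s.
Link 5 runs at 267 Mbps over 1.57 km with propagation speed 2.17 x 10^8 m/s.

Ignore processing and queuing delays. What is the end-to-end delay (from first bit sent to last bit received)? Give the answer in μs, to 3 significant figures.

1420 μs

L = 73000 bits.
Transmission delay per hop = L/R = 73000/267000000 = 273.408 μs; 5 hops → 1367.04 μs.
Propagation delays (d/s per hop): 1.52128, 4.7027, 3.13693, 40, 7.23502 μs; sum = 56.5959 μs.
End-to-end = 1420 μs.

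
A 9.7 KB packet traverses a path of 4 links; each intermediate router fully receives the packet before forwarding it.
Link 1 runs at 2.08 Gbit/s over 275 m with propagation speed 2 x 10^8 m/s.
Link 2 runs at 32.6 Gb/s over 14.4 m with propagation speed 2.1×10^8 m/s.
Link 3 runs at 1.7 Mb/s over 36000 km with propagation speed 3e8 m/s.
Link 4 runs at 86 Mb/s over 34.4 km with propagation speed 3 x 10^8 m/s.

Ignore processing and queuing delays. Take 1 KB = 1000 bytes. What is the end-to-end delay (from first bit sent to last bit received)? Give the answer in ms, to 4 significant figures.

L = 77600 bits.
Transmission delays (L/R per hop): 0.0373077, 0.00238037, 45.6471, 0.902326 ms; sum = 46.5891 ms.
Propagation delays (d/s per hop): 0.001375, 6.85714e-05, 120, 0.114667 ms; sum = 120.116 ms.
End-to-end = 166.7 ms.

166.7 ms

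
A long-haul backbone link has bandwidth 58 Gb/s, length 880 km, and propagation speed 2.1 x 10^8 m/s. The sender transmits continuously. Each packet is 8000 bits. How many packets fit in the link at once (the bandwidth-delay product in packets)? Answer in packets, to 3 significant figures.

Propagation delay = 880000 / 210000000 = 0.00419048 s.
BDP = R × t_prop = 58000000000 × 0.00419048 = 243048000 bits.
In packets of 8000 bits: 30400 packets.

30400 packets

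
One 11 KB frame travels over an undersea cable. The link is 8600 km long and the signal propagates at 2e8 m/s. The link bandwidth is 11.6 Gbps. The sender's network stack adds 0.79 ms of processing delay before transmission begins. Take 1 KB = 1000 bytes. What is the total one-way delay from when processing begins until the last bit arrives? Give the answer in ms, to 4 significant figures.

43.80 ms

L = 88000 bits.
Transmission delay = L/R = 88000 / 11600000000 = 0.00758621 ms.
Propagation delay = d/s = 8600000 m / 200000000 m/s = 43 ms.
Plus processing delay 0.79 ms = 0.79 ms.
Total = 43.80 ms.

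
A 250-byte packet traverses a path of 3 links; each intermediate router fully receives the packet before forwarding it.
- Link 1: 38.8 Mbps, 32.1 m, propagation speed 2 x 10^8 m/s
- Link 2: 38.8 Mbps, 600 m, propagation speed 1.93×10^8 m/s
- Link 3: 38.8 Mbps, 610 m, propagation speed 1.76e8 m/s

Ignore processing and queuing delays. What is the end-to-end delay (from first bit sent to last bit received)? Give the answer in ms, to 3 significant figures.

L = 250 × 8 = 2000 bits.
Transmission delay per hop = L/R = 2000/38800000 = 0.0515464 ms; 3 hops → 0.154639 ms.
Propagation delays (d/s per hop): 0.0001605, 0.00310881, 0.00346591 ms; sum = 0.00673522 ms.
End-to-end = 0.161 ms.

0.161 ms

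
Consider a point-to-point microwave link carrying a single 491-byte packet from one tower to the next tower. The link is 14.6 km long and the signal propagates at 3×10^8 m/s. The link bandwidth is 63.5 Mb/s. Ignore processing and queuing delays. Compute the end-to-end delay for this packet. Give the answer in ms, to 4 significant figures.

0.1105 ms

L = 491 × 8 = 3928 bits.
Transmission delay = L/R = 3928 / 63500000 = 0.0618583 ms.
Propagation delay = d/s = 14600 m / 300000000 m/s = 0.0486667 ms.
Total = 0.1105 ms.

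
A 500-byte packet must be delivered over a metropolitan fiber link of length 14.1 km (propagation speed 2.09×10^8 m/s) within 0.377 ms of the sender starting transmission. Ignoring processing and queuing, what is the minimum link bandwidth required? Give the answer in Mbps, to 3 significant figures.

12.9 Mbps

L = 4000 bits.
Propagation delay = 14100 / 209000000 = 0.0674641 ms.
Transmission budget = 0.377 − 0.0674641 = 0.309536 ms.
R ≥ L / t_tx = 4000 bits / 0.000309536 s = 12.9 Mbps.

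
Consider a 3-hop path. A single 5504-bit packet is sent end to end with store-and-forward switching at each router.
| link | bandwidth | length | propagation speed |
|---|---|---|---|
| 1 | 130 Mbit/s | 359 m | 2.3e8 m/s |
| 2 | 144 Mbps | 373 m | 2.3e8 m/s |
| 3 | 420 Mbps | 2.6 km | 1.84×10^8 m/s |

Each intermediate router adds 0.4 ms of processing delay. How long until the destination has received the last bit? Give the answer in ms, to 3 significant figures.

0.911 ms

Transmission delays (L/R per hop): 0.0423385, 0.0382222, 0.0131048 ms; sum = 0.0936654 ms.
Propagation delays (d/s per hop): 0.00156087, 0.00162174, 0.0141304 ms; sum = 0.017313 ms.
Processing at 2 router(s): 2 × 0.4 ms = 0.8 ms.
End-to-end = 0.911 ms.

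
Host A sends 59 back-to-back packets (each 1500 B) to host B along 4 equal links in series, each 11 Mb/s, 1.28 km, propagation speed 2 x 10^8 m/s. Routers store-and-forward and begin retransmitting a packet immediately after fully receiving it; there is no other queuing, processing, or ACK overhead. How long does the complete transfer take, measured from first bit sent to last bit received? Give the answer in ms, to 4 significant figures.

Per-hop transmission t_tx = L/R = 12000/11000000 = 1.09091 ms.
Per-hop propagation t_prop = 1280/200000000 = 0.0064 ms.
Pipeline fill: first packet needs 4·t_tx to clear all hops; remaining 58 packets each add one t_tx.
Total = (4+59-1)·t_tx + 4·t_prop = 62·1.09091 + 4·0.0064 = 67.66 ms.

67.66 ms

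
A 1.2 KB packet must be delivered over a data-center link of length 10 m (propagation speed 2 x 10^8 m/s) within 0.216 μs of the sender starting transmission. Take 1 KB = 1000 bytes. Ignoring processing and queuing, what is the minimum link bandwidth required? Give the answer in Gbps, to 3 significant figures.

57.8 Gbps

L = 9600 bits.
Propagation delay = 10 / 200000000 = 0.05 μs.
Transmission budget = 0.216 − 0.05 = 0.166 μs.
R ≥ L / t_tx = 9600 bits / 1.66e-07 s = 57.8 Gbps.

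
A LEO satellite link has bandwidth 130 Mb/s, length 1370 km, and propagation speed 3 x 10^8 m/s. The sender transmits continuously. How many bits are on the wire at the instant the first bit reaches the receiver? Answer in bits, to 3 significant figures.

Propagation delay = 1370000 / 300000000 = 0.00456667 s.
BDP = R × t_prop = 130000000 × 0.00456667 = 593667 bits.

594000 bits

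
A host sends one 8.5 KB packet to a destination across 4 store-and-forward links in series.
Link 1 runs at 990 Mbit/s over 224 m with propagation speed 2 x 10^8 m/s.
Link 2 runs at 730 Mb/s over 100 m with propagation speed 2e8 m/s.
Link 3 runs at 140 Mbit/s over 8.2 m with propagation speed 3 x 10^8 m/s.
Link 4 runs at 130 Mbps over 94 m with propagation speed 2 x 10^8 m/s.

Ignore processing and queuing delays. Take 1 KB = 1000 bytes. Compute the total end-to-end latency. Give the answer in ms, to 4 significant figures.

L = 68000 bits.
Transmission delays (L/R per hop): 0.0686869, 0.0931507, 0.485714, 0.523077 ms; sum = 1.17063 ms.
Propagation delays (d/s per hop): 0.00112, 0.0005, 2.73333e-05, 0.00047 ms; sum = 0.00211733 ms.
End-to-end = 1.173 ms.

1.173 ms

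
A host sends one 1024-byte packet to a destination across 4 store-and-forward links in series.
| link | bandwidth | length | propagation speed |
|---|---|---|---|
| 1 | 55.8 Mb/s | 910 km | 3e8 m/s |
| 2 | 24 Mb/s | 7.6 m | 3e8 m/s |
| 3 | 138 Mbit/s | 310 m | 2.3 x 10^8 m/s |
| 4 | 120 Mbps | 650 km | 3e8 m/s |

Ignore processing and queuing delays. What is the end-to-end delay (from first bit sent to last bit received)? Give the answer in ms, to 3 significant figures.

L = 1024 × 8 = 8192 bits.
Transmission delays (L/R per hop): 0.14681, 0.341333, 0.0593623, 0.0682667 ms; sum = 0.615772 ms.
Propagation delays (d/s per hop): 3.03333, 2.53333e-05, 0.00134783, 2.16667 ms; sum = 5.20137 ms.
End-to-end = 5.82 ms.

5.82 ms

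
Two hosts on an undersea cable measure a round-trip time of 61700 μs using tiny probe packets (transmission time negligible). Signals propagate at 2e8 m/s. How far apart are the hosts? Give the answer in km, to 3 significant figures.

6170 km

One-way propagation = RTT/2 = 30850 μs.
d = s × t = 200000000 × 0.03085 = 6170 km.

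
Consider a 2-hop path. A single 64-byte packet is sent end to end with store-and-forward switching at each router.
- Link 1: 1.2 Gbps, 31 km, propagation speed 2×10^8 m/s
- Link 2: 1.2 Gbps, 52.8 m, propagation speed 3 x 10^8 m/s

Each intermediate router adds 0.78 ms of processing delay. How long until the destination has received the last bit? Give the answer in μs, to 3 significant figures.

L = 64 × 8 = 512 bits.
Transmission delay per hop = L/R = 512/1200000000 = 0.426667 μs; 2 hops → 0.853333 μs.
Propagation delays (d/s per hop): 155, 0.176 μs; sum = 155.176 μs.
Processing at 1 router(s): 1 × 0.78 ms = 780 μs.
End-to-end = 936 μs.

936 μs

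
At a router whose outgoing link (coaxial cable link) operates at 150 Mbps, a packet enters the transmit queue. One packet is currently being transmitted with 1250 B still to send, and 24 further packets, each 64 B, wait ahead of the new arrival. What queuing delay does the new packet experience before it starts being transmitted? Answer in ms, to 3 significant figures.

0.149 ms

Each queued packet: L/R = 512/150000000 = 0.00341333 ms.
24 queued → 0.08192 ms.
Plus remaining 10000 bits of current packet: 0.0666667 ms.
Queuing delay = 0.149 ms.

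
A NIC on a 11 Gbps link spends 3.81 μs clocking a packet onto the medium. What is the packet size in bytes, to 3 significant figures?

L = R × t_tx = 11000000000 b/s × 3.81e-06 s = 41910 bits.
In bytes: 41910 / 8 = 5240 bytes.

5240 bytes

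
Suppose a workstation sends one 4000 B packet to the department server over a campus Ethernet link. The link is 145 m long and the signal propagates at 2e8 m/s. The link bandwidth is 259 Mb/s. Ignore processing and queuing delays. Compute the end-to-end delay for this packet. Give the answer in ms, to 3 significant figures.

L = 4000 × 8 = 32000 bits.
Transmission delay = L/R = 32000 / 259000000 = 0.123552 ms.
Propagation delay = d/s = 145 m / 200000000 m/s = 0.000725 ms.
Total = 0.124 ms.

0.124 ms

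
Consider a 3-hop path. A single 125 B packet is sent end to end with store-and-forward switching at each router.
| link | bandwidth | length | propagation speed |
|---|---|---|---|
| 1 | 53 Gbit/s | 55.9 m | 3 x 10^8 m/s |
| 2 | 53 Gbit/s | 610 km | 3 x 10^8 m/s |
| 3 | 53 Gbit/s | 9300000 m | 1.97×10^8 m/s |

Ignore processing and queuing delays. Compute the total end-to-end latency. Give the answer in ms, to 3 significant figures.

L = 125 × 8 = 1000 bits.
Transmission delay per hop = L/R = 1000/53000000000 = 1.88679e-05 ms; 3 hops → 5.66038e-05 ms.
Propagation delays (d/s per hop): 0.000186333, 2.03333, 47.2081 ms; sum = 49.2416 ms.
End-to-end = 49.2 ms.

49.2 ms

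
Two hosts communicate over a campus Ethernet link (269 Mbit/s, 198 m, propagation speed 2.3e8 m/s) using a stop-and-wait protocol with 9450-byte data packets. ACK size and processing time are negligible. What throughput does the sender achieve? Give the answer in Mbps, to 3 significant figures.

267 Mbps

t_tx = L/R = 75600/269000000 = 0.000281041 s.
t_prop = 198/2.3e+08 = 8.6087e-07 s; RTT = 1.72174e-06 s.
Cycle = t_tx + RTT = 0.000282763 s.
Throughput = L / cycle = 75600 / 0.000282763 = 267 Mbps.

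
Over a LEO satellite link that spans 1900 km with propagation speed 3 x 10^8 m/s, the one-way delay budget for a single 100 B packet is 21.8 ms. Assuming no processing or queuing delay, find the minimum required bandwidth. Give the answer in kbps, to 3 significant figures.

51.7 kbps

L = 800 bits.
Propagation delay = 1900000 / 300000000 = 6.33333 ms.
Transmission budget = 21.8 − 6.33333 = 15.4667 ms.
R ≥ L / t_tx = 800 bits / 0.0154667 s = 51.7 kbps.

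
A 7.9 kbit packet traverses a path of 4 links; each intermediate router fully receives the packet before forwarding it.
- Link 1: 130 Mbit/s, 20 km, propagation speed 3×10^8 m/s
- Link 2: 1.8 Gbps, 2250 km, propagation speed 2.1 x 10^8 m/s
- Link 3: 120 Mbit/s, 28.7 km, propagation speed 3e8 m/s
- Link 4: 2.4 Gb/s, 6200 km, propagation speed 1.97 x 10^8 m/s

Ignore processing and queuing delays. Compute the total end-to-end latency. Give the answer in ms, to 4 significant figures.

42.48 ms

L = 7900 bits.
Transmission delays (L/R per hop): 0.0607692, 0.00438889, 0.0658333, 0.00329167 ms; sum = 0.134283 ms.
Propagation delays (d/s per hop): 0.0666667, 10.7143, 0.0956667, 31.4721 ms; sum = 42.3487 ms.
End-to-end = 42.48 ms.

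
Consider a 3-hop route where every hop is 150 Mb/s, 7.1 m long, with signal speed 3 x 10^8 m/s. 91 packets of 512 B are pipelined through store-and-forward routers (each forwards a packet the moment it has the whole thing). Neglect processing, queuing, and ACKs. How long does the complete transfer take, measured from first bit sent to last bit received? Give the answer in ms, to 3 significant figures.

2.54 ms

Per-hop transmission t_tx = L/R = 4096/150000000 = 0.0273067 ms.
Per-hop propagation t_prop = 7.1/300000000 = 2.36667e-05 ms.
Pipeline fill: first packet needs 3·t_tx to clear all hops; remaining 90 packets each add one t_tx.
Total = (3+91-1)·t_tx + 3·t_prop = 93·0.0273067 + 3·2.36667e-05 = 2.54 ms.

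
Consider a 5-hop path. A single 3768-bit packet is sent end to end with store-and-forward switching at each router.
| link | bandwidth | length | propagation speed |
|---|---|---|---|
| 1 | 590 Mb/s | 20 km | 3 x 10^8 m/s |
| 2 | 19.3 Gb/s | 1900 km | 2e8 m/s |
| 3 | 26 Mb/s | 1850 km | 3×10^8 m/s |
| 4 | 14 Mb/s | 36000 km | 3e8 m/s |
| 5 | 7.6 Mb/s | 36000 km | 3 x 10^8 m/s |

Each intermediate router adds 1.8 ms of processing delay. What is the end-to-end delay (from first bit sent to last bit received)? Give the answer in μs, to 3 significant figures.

264000 μs

Transmission delays (L/R per hop): 6.38644, 0.195233, 144.923, 269.143, 495.789 μs; sum = 916.437 μs.
Propagation delays (d/s per hop): 66.6667, 9500, 6166.67, 120000, 120000 μs; sum = 255733 μs.
Processing at 4 router(s): 4 × 1.8 ms = 7200 μs.
End-to-end = 264000 μs.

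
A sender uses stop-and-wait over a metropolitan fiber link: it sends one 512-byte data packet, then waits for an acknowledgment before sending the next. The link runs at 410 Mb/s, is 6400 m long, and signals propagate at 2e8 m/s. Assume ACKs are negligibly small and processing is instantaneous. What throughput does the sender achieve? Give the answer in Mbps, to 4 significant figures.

t_tx = L/R = 4096/410000000 = 9.99024e-06 s.
t_prop = 6400/200000000 = 3.2e-05 s; RTT = 6.4e-05 s.
Cycle = t_tx + RTT = 7.39902e-05 s.
Throughput = L / cycle = 4096 / 7.39902e-05 = 55.36 Mbps.

55.36 Mbps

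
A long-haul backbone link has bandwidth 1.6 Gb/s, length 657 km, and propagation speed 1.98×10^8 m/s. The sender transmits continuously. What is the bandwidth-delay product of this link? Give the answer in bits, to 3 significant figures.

Propagation delay = 657000 / 198000000 = 0.00331818 s.
BDP = R × t_prop = 1600000000 × 0.00331818 = 5309090 bits.

5310000 bits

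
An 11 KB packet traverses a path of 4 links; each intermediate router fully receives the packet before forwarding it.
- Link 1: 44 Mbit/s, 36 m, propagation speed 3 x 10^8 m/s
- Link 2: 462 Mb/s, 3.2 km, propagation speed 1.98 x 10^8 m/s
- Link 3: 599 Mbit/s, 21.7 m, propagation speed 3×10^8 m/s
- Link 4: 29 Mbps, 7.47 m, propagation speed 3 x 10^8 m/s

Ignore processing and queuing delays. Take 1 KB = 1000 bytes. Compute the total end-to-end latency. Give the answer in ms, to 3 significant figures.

L = 88000 bits.
Transmission delays (L/R per hop): 2, 0.190476, 0.146912, 3.03448 ms; sum = 5.37187 ms.
Propagation delays (d/s per hop): 0.00012, 0.0161616, 7.23333e-05, 2.49e-05 ms; sum = 0.0163788 ms.
End-to-end = 5.39 ms.

5.39 ms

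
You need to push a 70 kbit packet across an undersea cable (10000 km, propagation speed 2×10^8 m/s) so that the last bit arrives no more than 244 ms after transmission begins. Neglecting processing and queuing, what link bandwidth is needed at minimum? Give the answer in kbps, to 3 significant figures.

361 kbps

Propagation delay = 10000000 / 200000000 = 50 ms.
Transmission budget = 244 − 50 = 194 ms.
R ≥ L / t_tx = 70000 bits / 0.194 s = 361 kbps.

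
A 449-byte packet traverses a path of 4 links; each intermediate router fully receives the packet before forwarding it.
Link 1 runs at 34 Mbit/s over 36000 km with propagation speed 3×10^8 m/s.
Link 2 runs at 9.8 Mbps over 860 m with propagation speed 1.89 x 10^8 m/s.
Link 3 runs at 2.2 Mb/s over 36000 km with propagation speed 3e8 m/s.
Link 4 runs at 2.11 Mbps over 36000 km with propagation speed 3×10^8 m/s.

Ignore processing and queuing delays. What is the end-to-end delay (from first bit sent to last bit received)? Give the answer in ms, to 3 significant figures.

364 ms

L = 449 × 8 = 3592 bits.
Transmission delays (L/R per hop): 0.105647, 0.366531, 1.63273, 1.70237 ms; sum = 3.80727 ms.
Propagation delays (d/s per hop): 120, 0.00455026, 120, 120 ms; sum = 360.005 ms.
End-to-end = 364 ms.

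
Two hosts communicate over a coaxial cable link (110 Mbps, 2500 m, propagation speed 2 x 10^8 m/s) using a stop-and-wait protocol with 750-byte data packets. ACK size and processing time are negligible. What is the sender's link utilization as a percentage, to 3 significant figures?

t_tx = L/R = 6000/110000000 = 5.45455e-05 s.
t_prop = 2500/200000000 = 1.25e-05 s; RTT = 2.5e-05 s.
Cycle = t_tx + RTT = 7.95455e-05 s.
Utilization = t_tx / cycle = 5.45455e-05/7.95455e-05 = 68.6 %.

68.6 %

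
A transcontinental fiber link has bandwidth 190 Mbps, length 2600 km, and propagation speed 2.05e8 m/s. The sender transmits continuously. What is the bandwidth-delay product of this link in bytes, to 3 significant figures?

301000 bytes

Propagation delay = 2600000 / 2.05e+08 = 0.0126829 s.
BDP = R × t_prop = 190000000 × 0.0126829 = 2409760 bits.
In bytes: 2409760/8 = 301000 bytes.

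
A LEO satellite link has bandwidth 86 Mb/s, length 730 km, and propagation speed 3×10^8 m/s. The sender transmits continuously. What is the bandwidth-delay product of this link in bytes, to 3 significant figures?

Propagation delay = 730000 / 300000000 = 0.00243333 s.
BDP = R × t_prop = 86000000 × 0.00243333 = 209267 bits.
In bytes: 209267/8 = 26200 bytes.

26200 bytes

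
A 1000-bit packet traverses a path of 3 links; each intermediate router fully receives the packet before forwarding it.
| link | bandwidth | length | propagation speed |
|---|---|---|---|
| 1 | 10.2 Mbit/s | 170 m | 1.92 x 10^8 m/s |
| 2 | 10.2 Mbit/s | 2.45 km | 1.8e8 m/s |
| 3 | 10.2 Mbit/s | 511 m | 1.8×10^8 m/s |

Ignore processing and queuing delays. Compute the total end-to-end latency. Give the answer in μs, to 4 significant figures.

Transmission delay per hop = L/R = 1000/10200000 = 98.0392 μs; 3 hops → 294.118 μs.
Propagation delays (d/s per hop): 0.885417, 13.6111, 2.83889 μs; sum = 17.3354 μs.
End-to-end = 311.5 μs.

311.5 μs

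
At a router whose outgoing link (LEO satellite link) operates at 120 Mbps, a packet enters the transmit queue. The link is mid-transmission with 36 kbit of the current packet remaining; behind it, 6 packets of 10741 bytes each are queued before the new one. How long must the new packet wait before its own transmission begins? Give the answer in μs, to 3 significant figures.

Each queued packet: L/R = 85928/120000000 = 716.067 μs.
6 queued → 4296.4 μs.
Plus remaining 36000 bits of current packet: 300 μs.
Queuing delay = 4600 μs.

4600 μs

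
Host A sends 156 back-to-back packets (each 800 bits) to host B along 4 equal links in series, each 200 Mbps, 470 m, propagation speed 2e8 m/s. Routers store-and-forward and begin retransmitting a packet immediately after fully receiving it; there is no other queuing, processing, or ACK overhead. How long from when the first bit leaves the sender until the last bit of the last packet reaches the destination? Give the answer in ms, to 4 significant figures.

Per-hop transmission t_tx = L/R = 800/200000000 = 0.004 ms.
Per-hop propagation t_prop = 470/200000000 = 0.00235 ms.
Pipeline fill: first packet needs 4·t_tx to clear all hops; remaining 155 packets each add one t_tx.
Total = (4+156-1)·t_tx + 4·t_prop = 159·0.004 + 4·0.00235 = 0.6454 ms.

0.6454 ms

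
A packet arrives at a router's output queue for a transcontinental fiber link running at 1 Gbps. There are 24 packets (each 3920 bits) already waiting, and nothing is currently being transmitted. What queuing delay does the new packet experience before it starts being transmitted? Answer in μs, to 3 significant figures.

94.1 μs

Each queued packet: L/R = 3920/1000000000 = 3.92 μs.
24 queued → 94.08 μs.
Queuing delay = 94.1 μs.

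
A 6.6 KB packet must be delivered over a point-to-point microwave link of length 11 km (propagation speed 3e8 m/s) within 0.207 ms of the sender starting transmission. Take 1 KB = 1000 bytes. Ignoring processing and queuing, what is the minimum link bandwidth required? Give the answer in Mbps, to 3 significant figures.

310 Mbps

L = 52800 bits.
Propagation delay = 11000 / 300000000 = 0.0366667 ms.
Transmission budget = 0.207 − 0.0366667 = 0.170333 ms.
R ≥ L / t_tx = 52800 bits / 0.000170333 s = 310 Mbps.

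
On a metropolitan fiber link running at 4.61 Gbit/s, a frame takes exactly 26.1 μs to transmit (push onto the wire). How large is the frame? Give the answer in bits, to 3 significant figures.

L = R × t_tx = 4610000000 b/s × 2.61e-05 s = 120321 bits.

120000 bits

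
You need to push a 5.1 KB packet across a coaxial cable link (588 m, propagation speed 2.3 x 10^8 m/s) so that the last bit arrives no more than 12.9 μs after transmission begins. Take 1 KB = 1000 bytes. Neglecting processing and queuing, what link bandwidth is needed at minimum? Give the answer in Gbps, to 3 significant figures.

3.94 Gbps

L = 40800 bits.
Propagation delay = 588 / 2.3e+08 = 2.55652 μs.
Transmission budget = 12.9 − 2.55652 = 10.3435 μs.
R ≥ L / t_tx = 40800 bits / 1.03435e-05 s = 3.94 Gbps.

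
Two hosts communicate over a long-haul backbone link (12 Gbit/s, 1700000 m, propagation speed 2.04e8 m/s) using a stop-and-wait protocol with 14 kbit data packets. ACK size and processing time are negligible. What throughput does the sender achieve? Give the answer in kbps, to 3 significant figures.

t_tx = L/R = 14000/12000000000 = 1.16667e-06 s.
t_prop = 1700000/204000000 = 0.00833333 s; RTT = 0.0166667 s.
Cycle = t_tx + RTT = 0.0166678 s.
Throughput = L / cycle = 14000 / 0.0166678 = 840 kbps.

840 kbps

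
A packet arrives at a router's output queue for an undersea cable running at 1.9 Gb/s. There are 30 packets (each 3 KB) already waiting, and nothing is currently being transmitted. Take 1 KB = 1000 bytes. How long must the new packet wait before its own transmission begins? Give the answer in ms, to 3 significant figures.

0.379 ms

Each queued packet: L/R = 24000/1900000000 = 0.0126316 ms.
30 queued → 0.378947 ms.
Queuing delay = 0.379 ms.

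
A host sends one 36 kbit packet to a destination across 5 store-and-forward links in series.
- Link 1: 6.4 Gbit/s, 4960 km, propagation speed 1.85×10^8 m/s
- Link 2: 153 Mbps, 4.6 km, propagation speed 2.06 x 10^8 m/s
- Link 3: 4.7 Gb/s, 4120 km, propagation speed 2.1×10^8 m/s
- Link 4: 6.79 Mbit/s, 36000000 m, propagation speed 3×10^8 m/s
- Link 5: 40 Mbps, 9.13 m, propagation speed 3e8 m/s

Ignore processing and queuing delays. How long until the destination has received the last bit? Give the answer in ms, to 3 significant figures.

173 ms

L = 36000 bits.
Transmission delays (L/R per hop): 0.005625, 0.235294, 0.00765957, 5.30191, 0.9 ms; sum = 6.45049 ms.
Propagation delays (d/s per hop): 26.8108, 0.0223301, 19.619, 120, 3.04333e-05 ms; sum = 166.452 ms.
End-to-end = 173 ms.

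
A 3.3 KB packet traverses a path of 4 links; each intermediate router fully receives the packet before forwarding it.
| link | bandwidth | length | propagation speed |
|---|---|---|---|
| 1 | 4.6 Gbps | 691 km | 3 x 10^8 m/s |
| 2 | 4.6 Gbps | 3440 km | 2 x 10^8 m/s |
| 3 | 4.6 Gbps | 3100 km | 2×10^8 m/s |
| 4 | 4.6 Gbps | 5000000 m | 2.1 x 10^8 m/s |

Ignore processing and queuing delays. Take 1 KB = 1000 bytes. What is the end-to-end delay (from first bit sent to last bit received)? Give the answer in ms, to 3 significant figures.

58.8 ms

L = 26400 bits.
Transmission delay per hop = L/R = 26400/4600000000 = 0.00573913 ms; 4 hops → 0.0229565 ms.
Propagation delays (d/s per hop): 2.30333, 17.2, 15.5, 23.8095 ms; sum = 58.8129 ms.
End-to-end = 58.8 ms.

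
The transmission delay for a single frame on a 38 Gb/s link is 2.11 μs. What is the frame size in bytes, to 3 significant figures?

10000 bytes

L = R × t_tx = 38000000000 b/s × 2.11e-06 s = 80180 bits.
In bytes: 80180 / 8 = 10000 bytes.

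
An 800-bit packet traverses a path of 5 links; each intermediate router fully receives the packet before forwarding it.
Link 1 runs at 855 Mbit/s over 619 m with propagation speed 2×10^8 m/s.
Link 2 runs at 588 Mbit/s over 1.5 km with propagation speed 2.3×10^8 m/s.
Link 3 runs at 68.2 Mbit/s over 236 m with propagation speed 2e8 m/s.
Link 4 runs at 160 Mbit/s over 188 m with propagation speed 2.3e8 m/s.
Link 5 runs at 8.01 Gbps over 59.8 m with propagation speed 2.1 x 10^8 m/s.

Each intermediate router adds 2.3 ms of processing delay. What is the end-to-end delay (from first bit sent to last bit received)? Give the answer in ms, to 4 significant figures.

9.231 ms

Transmission delays (L/R per hop): 0.000935673, 0.00136054, 0.0117302, 0.005, 9.98752e-05 ms; sum = 0.0191263 ms.
Propagation delays (d/s per hop): 0.003095, 0.00652174, 0.00118, 0.000817391, 0.000284762 ms; sum = 0.0118989 ms.
Processing at 4 router(s): 4 × 2.3 ms = 9.2 ms.
End-to-end = 9.231 ms.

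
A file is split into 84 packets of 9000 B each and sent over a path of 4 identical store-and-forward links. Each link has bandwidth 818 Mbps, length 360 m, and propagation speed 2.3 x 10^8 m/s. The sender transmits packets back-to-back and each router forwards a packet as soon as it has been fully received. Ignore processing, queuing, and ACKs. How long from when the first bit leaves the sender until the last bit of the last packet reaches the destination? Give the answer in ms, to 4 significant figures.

Per-hop transmission t_tx = L/R = 72000/818000000 = 0.0880196 ms.
Per-hop propagation t_prop = 360/2.3e+08 = 0.00156522 ms.
Pipeline fill: first packet needs 4·t_tx to clear all hops; remaining 83 packets each add one t_tx.
Total = (4+84-1)·t_tx + 4·t_prop = 87·0.0880196 + 4·0.00156522 = 7.664 ms.

7.664 ms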